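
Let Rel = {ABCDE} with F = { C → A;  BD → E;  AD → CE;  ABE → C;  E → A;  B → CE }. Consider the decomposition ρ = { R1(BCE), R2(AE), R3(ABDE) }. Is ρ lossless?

Chase test. Columns are ABCDE; row i has aⱼ where attribute j ∈ Ri, else bᵢⱼ.
Initial tableau (one row per fragment):
  row 1: b11 a2 a3 b14 a5
  row 2: a1 b22 b23 b24 a5
  row 3: a1 a2 b33 a4 a5
Rows 1 and 2 agree on E; apply E→A and equate their A entries.
Rows 1 and 3 agree on B; apply B→CE and equate their CE entries.
Row 3 is now all distinguished symbols — the join is lossless.

Yes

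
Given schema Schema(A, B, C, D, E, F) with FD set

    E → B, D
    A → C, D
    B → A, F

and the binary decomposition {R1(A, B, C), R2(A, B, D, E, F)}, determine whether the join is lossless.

Yes

Common attributes: R1 ∩ R2 = {A, B}.
Closure of {A, B}: A → C, D applies, adding C, D; B → A, F applies, adding F. So (A, B)⁺ = {A, B, C, D, F}.
This closure contains every attribute of R1, so R1 ∩ R2 → R1. The join is lossless.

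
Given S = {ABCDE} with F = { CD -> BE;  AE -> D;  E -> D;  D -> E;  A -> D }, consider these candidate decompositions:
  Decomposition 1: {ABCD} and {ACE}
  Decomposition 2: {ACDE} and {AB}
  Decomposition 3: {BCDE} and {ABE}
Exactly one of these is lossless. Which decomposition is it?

Decomposition 1: common = {AC}, closure = {ABCDE} → lossless.
Decomposition 2: common = {A}, closure = {ADE} → lossy.
Decomposition 3: common = {BE}, closure = {BDE} → lossy.

Decomposition 1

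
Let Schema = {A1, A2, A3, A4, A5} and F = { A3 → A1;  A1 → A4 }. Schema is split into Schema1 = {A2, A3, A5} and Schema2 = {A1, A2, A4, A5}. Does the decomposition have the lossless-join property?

Common attributes: Schema1 ∩ Schema2 = {A2, A5}.
No dependency enlarges {A2, A5}, so (A2, A5)⁺ = {A2, A5}.
The closure contains neither all of Schema1 = {A2, A3, A5} nor all of Schema2 = {A1, A2, A4, A5}, so the common attributes are not a superkey of either fragment. The join is lossy.

No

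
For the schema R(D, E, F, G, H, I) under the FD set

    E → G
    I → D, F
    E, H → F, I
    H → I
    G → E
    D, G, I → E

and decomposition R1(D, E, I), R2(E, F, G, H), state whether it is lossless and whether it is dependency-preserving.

Lossless test: (E)⁺ = {E, G}, which is a superkey of neither fragment — lossy.
Dependency preservation: the restricted closure of {I} across the fragments never reaches {D, F}, so I → D, F cannot be enforced without a join — not preserved.

lossy and not dependency-preserving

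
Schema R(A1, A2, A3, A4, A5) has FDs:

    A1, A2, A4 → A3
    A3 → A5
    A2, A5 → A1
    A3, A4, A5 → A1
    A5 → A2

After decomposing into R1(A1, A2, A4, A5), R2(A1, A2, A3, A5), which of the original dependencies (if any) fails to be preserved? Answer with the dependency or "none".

Check A1, A2, A4 → A3: no single fragment contains all of {A1, A2, A3, A4}, and the restricted closure of {A1, A2, A4} across the fragments never reaches {A3}.
A3 → A5 is preserved.
A2, A5 → A1 is preserved.
A3, A4, A5 → A1 is preserved.
A5 → A2 is preserved.

A1, A2, A4 → A3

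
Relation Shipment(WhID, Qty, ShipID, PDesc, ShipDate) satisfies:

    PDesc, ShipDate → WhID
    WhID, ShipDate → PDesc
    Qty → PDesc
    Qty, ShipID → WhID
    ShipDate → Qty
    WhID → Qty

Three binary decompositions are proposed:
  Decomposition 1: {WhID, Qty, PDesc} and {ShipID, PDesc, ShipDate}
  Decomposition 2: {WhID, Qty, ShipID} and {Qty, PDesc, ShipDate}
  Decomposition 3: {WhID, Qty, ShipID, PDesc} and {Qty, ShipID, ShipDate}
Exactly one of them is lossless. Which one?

Decomposition 3

Decomposition 1: common = {PDesc}, closure = {PDesc} → lossy.
Decomposition 2: common = {Qty}, closure = {Qty, PDesc} → lossy.
Decomposition 3: common = {Qty, ShipID}, closure = {WhID, Qty, ShipID, PDesc} → lossless.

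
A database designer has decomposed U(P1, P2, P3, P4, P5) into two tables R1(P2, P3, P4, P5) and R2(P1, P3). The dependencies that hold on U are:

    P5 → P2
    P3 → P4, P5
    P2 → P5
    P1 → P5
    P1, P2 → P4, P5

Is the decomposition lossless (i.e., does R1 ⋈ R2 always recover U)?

Common attributes: R1 ∩ R2 = {P3}.
Closure of {P3}: P3 → P4, P5 applies, adding P4, P5; P5 → P2 applies, adding P2. So (P3)⁺ = {P2, P3, P4, P5}.
This closure contains every attribute of R1, so R1 ∩ R2 → R1. The join is lossless.

Yes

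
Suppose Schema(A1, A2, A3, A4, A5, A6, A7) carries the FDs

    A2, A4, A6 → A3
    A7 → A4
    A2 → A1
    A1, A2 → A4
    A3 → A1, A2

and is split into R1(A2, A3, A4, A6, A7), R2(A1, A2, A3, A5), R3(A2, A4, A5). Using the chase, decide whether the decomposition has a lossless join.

No

Chase test. Columns are A1, A2, A3, A4, A5, A6, A7; row i has aⱼ where attribute j ∈ Ri, else bᵢⱼ.
Initial tableau (one row per fragment):
  row 1: b11 a2 a3 a4 b15 a6 a7
  row 2: a1 a2 a3 b24 a5 b26 b27
  row 3: b31 a2 b33 a4 a5 b36 b37
Rows 1 and 2 agree on A2; apply A2→A1 and equate their A1 entries.
Rows 1 and 3 agree on A2; apply A2→A1 and equate their A1 entries.
Rows 1 and 2 agree on A1, A2; apply A1, A2→A4 and equate their A4 entries.
No row becomes fully distinguished — the join is lossy.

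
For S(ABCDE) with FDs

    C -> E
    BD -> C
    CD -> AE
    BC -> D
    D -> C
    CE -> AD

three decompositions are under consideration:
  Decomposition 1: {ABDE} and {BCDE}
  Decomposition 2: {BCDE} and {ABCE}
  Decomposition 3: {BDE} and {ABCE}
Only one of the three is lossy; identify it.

Decomposition 3

Decomposition 1: common = {BDE}, closure = {ABCDE} → lossless.
Decomposition 2: common = {BCE}, closure = {ABCDE} → lossless.
Decomposition 3: common = {BE}, closure = {BE} → lossy.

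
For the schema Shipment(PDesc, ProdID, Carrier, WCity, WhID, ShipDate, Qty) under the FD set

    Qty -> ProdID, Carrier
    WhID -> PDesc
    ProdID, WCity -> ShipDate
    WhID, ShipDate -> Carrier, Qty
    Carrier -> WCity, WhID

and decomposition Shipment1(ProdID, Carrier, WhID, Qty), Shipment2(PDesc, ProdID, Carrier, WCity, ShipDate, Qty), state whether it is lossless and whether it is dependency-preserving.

Lossless test: (ProdID, Carrier, Qty)⁺ = {PDesc, ProdID, Carrier, WCity, WhID, ShipDate, Qty}, which contains all of one fragment — lossless.
Dependency preservation: the restricted closure of {WhID} across the fragments never reaches {PDesc}, so WhID → PDesc cannot be enforced without a join — not preserved.

lossless but not dependency-preserving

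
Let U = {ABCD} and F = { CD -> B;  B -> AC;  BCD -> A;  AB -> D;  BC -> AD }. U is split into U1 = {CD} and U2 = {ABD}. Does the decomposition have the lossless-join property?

No

Common attributes: U1 ∩ U2 = {D}.
No dependency enlarges {D}, so (D)⁺ = {D}.
The closure contains neither all of U1 = {CD} nor all of U2 = {ABD}, so the common attributes are not a superkey of either fragment. The join is lossy.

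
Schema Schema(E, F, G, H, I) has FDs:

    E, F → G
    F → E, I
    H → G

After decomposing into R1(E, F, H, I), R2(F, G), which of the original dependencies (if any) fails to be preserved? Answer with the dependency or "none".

Check H → G: no single fragment contains all of {G, H}, and the restricted closure of {H} across the fragments never reaches {G}.
E, F → G is preserved.
F → E, I is preserved.

H → G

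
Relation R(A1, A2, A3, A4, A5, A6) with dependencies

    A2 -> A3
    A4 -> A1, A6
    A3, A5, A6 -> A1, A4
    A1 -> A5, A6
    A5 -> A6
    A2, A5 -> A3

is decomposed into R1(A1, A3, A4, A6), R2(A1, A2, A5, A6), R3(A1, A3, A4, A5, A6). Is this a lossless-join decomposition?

Chase test. Columns are A1, A2, A3, A4, A5, A6; row i has aⱼ where attribute j ∈ Ri, else bᵢⱼ.
Initial tableau (one row per fragment):
  row 1: a1 b12 a3 a4 b15 a6
  row 2: a1 a2 b23 b24 a5 a6
  row 3: a1 b32 a3 a4 a5 a6
Rows 1 and 2 agree on A1; apply A1→A5, A6 and equate their A5, A6 entries.
No row becomes fully distinguished — the join is lossy.

No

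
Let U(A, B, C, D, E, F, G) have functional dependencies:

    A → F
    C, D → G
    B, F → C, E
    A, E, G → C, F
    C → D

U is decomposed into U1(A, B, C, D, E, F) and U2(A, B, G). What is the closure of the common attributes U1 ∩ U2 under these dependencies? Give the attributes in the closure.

U1 ∩ U2 = {A, B}.
A → F applies, adding F
B, F → C, E applies, adding C, E
C → D applies, adding D
C, D → G applies, adding G
Closure: {A, B, C, D, E, F, G}.

A, B, C, D, E, F, G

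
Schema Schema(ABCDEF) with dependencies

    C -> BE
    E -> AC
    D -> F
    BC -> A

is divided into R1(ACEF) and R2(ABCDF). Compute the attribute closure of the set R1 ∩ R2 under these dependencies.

ABCEF

R1 ∩ R2 = {ACF}.
C → BE applies, adding BE
Closure: {ABCEF}.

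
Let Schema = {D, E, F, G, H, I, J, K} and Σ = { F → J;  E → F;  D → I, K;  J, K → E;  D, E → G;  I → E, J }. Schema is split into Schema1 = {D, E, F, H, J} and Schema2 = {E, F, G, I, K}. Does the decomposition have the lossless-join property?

No

Common attributes: Schema1 ∩ Schema2 = {E, F}.
Closure of {E, F}: F → J applies, adding J. So (E, F)⁺ = {E, F, J}.
The closure contains neither all of Schema1 = {D, E, F, H, J} nor all of Schema2 = {E, F, G, I, K}, so the common attributes are not a superkey of either fragment. The join is lossy.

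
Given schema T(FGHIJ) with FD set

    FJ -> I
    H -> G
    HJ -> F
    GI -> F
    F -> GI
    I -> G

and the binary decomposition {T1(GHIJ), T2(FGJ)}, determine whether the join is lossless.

Common attributes: T1 ∩ T2 = {GJ}.
No dependency enlarges {GJ}, so (GJ)⁺ = {GJ}.
The closure contains neither all of T1 = {GHIJ} nor all of T2 = {FGJ}, so the common attributes are not a superkey of either fragment. The join is lossy.

No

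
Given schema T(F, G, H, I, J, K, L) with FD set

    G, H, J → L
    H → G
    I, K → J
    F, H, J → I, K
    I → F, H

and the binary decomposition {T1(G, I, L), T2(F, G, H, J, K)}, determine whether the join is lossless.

No

Common attributes: T1 ∩ T2 = {G}.
No dependency enlarges {G}, so (G)⁺ = {G}.
The closure contains neither all of T1 = {G, I, L} nor all of T2 = {F, G, H, J, K}, so the common attributes are not a superkey of either fragment. The join is lossy.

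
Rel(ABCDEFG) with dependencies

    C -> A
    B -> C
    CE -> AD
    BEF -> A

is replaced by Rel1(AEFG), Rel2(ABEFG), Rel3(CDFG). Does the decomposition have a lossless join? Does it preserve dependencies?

Lossless test (chase): applying each FD to every pair of rows produces no changes in the tableau, so no row becomes fully distinguished — the join is lossy.
Dependency preservation: the restricted closure of {C} across the fragments never reaches {A}, so C → A cannot be enforced without a join — not preserved.

lossy and not dependency-preserving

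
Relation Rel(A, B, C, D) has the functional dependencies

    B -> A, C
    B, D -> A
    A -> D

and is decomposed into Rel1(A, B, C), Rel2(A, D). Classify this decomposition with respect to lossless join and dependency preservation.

Lossless test: (A)⁺ = {A, D}, which contains all of one fragment — lossless.
Dependency preservation: B, D → A is not contained in any single fragment, but the restricted closure of its left-hand side across the fragments still reaches the right-hand side; the remaining FDs each lie inside some fragment. All dependencies are preserved.

lossless and dependency-preserving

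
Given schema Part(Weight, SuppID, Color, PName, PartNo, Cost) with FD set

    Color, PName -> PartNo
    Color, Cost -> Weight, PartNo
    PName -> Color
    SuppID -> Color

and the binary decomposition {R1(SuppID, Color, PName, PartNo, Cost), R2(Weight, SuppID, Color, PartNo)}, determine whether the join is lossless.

No

Common attributes: R1 ∩ R2 = {SuppID, Color, PartNo}.
No dependency enlarges {SuppID, Color, PartNo}, so (SuppID, Color, PartNo)⁺ = {SuppID, Color, PartNo}.
The closure contains neither all of R1 = {SuppID, Color, PName, PartNo, Cost} nor all of R2 = {Weight, SuppID, Color, PartNo}, so the common attributes are not a superkey of either fragment. The join is lossy.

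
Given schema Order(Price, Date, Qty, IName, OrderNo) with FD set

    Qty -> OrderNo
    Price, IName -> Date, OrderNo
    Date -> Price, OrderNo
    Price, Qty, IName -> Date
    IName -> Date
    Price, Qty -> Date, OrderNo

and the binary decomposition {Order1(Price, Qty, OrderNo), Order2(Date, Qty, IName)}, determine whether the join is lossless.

Common attributes: Order1 ∩ Order2 = {Qty}.
Closure of {Qty}: Qty → OrderNo applies, adding OrderNo. So (Qty)⁺ = {Qty, OrderNo}.
The closure contains neither all of Order1 = {Price, Qty, OrderNo} nor all of Order2 = {Date, Qty, IName}, so the common attributes are not a superkey of either fragment. The join is lossy.

No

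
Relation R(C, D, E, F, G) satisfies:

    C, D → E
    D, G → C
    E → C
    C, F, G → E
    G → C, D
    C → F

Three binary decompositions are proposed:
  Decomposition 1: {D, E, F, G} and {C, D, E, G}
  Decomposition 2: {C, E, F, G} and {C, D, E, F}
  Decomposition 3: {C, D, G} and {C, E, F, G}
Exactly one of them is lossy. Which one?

Decomposition 1: common = {D, E, G}, closure = {C, D, E, F, G} → lossless.
Decomposition 2: common = {C, E, F}, closure = {C, E, F} → lossy.
Decomposition 3: common = {C, G}, closure = {C, D, E, F, G} → lossless.

Decomposition 2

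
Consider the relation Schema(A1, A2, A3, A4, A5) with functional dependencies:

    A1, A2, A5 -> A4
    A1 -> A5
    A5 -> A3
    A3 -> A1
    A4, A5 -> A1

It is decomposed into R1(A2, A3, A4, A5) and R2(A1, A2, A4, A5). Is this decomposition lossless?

Common attributes: R1 ∩ R2 = {A2, A4, A5}.
Closure of {A2, A4, A5}: A5 → A3 applies, adding A3; A3 → A1 applies, adding A1. So (A2, A4, A5)⁺ = {A1, A2, A3, A4, A5}.
This closure contains every attribute of R1, so R1 ∩ R2 → R1. The join is lossless.

Yes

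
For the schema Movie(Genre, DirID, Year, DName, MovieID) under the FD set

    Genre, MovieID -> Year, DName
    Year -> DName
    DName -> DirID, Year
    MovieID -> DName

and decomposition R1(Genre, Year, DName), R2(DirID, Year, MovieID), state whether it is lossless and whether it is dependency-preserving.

lossy but dependency-preserving

Lossless test: (Year)⁺ = {DirID, Year, DName}, which is a superkey of neither fragment — lossy.
Dependency preservation: Genre, MovieID → Year, DName; DName → DirID, Year; MovieID → DName are not contained in any single fragment, but the restricted closure of each left-hand side across the fragments still reaches the right-hand side; the remaining FDs each lie inside some fragment. All dependencies are preserved.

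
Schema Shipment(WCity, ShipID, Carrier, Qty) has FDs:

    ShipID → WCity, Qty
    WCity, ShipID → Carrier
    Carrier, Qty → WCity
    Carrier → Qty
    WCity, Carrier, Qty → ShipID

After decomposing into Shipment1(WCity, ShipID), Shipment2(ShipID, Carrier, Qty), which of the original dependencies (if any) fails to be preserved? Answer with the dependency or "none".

ShipID → WCity, Qty: restricted closure across fragments reaches WCity, Qty.
WCity, ShipID → Carrier: restricted closure across fragments reaches Carrier.
Carrier, Qty → WCity: restricted closure across fragments reaches WCity.
Carrier → Qty lies within Shipment2.
WCity, Carrier, Qty → ShipID: restricted closure across fragments reaches ShipID.
Every dependency is enforceable on the fragments, so the decomposition is dependency-preserving.

none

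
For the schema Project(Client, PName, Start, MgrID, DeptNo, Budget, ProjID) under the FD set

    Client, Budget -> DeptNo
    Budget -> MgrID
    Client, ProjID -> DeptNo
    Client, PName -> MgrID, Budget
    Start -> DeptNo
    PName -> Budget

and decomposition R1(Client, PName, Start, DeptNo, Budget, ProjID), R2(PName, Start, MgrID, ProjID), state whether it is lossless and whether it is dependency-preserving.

lossless but not dependency-preserving

Lossless test: (PName, Start, ProjID)⁺ = {PName, Start, MgrID, DeptNo, Budget, ProjID}, which contains all of one fragment — lossless.
Dependency preservation: the restricted closure of {Budget} across the fragments never reaches {MgrID}, so Budget → MgrID cannot be enforced without a join — not preserved.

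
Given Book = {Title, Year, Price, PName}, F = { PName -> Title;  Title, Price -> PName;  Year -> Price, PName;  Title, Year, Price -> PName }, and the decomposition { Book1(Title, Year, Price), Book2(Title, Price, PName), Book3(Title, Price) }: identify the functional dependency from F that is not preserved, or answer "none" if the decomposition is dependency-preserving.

PName → Title lies within Book2.
Title, Price → PName lies within Book2.
Year → Price, PName: restricted closure across fragments reaches Price, PName.
Title, Year, Price → PName: restricted closure across fragments reaches PName.
Every dependency is enforceable on the fragments, so the decomposition is dependency-preserving.

none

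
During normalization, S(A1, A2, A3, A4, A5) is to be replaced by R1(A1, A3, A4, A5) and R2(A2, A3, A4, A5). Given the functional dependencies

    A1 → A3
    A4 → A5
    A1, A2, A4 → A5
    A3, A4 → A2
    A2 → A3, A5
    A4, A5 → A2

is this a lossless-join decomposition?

Common attributes: R1 ∩ R2 = {A3, A4, A5}.
Closure of {A3, A4, A5}: A3, A4 → A2 applies, adding A2. So (A3, A4, A5)⁺ = {A2, A3, A4, A5}.
This closure contains every attribute of R2, so R1 ∩ R2 → R2. The join is lossless.

Yes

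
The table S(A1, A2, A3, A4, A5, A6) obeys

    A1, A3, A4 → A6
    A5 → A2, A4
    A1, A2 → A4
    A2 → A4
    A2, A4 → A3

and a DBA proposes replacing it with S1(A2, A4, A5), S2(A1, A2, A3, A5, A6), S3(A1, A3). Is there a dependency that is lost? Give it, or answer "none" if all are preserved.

A1, A3, A4 → A6

Check A1, A3, A4 → A6: no single fragment contains all of {A1, A3, A4, A6}, and the restricted closure of {A1, A3, A4} across the fragments never reaches {A6}.
A5 → A2, A4 is preserved.
A1, A2 → A4 is preserved.
A2 → A4 is preserved.
A2, A4 → A3 is preserved.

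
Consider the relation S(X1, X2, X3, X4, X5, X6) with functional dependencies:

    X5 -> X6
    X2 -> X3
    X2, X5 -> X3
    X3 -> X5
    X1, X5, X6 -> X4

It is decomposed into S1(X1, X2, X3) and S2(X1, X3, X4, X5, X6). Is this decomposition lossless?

Common attributes: S1 ∩ S2 = {X1, X3}.
Closure of {X1, X3}: X3 → X5 applies, adding X5; X5 → X6 applies, adding X6; X1, X5, X6 → X4 applies, adding X4. So (X1, X3)⁺ = {X1, X3, X4, X5, X6}.
This closure contains every attribute of S2, so S1 ∩ S2 → S2. The join is lossless.

Yes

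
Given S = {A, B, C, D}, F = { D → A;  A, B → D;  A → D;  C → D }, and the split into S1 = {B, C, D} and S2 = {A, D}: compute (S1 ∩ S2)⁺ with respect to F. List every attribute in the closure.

S1 ∩ S2 = {D}.
D → A applies, adding A
Closure: {A, D}.

A, D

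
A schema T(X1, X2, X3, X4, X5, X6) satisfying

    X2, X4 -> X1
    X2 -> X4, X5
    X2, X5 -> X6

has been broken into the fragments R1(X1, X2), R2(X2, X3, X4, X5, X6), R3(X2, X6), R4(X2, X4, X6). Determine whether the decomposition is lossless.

Chase test. Columns are X1, X2, X3, X4, X5, X6; row i has aⱼ where attribute j ∈ Ri, else bᵢⱼ.
Initial tableau (one row per fragment):
  row 1: a1 a2 b13 b14 b15 b16
  row 2: b21 a2 a3 a4 a5 a6
  row 3: b31 a2 b33 b34 b35 a6
  row 4: b41 a2 b43 a4 b45 a6
Rows 2 and 4 agree on X2, X4; apply X2, X4→X1 and equate their X1 entries.
Rows 1 and 2 agree on X2; apply X2→X4, X5 and equate their X4, X5 entries.
Rows 1 and 3 agree on X2; apply X2→X4, X5 and equate their X4, X5 entries.
Rows 1 and 4 agree on X2; apply X2→X4, X5 and equate their X4, X5 entries.
Rows 1 and 2 agree on X2, X5; apply X2, X5→X6 and equate their X6 entries.
Rows 1 and 2 agree on X2, X4; apply X2, X4→X1 and equate their X1 entries.
Rows 1 and 3 agree on X2, X4; apply X2, X4→X1 and equate their X1 entries.
Row 2 is now all distinguished symbols — the join is lossless.

Yes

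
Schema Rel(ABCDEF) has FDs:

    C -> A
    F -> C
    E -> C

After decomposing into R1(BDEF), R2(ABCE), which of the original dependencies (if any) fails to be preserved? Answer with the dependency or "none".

F -> C

Check F → C: no single fragment contains all of {CF}, and the restricted closure of {F} across the fragments never reaches {C}.
C → A is preserved.
E → C is preserved.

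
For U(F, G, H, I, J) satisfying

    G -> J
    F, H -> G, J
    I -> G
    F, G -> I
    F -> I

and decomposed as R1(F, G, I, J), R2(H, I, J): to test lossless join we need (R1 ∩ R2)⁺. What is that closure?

R1 ∩ R2 = {I, J}.
I → G applies, adding G
Closure: {G, I, J}.

G, I, J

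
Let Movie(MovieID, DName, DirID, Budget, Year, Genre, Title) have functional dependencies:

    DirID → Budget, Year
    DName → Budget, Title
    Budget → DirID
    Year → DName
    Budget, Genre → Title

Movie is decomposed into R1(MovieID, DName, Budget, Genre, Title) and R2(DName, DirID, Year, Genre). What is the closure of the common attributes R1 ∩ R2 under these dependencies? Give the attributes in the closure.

R1 ∩ R2 = {DName, Genre}.
DName → Budget, Title applies, adding Budget, Title
Budget → DirID applies, adding DirID
DirID → Budget, Year applies, adding Year
Closure: {DName, DirID, Budget, Year, Genre, Title}.

DName, DirID, Budget, Year, Genre, Title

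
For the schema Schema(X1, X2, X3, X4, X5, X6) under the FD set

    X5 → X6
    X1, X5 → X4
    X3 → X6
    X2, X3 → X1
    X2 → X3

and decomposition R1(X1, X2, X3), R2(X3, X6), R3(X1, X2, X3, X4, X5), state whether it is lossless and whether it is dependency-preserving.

lossless but not dependency-preserving

Lossless test (chase): Rows 1 and 2 agree on X3; apply X3→X6 and equate their X6 entries. Rows 1 and 3 agree on X3; apply X3→X6 and equate their X6 entries. Row 3 is now all distinguished symbols — the join is lossless.
Dependency preservation: the restricted closure of {X5} across the fragments never reaches {X6}, so X5 → X6 cannot be enforced without a join — not preserved.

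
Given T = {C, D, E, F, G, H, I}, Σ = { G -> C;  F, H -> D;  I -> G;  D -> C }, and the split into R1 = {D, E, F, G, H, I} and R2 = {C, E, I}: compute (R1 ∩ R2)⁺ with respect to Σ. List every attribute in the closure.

R1 ∩ R2 = {E, I}.
I → G applies, adding G
G → C applies, adding C
Closure: {C, E, G, I}.

C, E, G, I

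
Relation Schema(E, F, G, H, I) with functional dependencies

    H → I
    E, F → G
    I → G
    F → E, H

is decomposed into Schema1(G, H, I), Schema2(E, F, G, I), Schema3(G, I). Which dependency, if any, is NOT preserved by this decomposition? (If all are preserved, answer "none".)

F → E, H

Check F → E, H: no single fragment contains all of {E, F, H}, and the restricted closure of {F} across the fragments never reaches {E, H}.
H → I is preserved.
E, F → G is preserved.
I → G is preserved.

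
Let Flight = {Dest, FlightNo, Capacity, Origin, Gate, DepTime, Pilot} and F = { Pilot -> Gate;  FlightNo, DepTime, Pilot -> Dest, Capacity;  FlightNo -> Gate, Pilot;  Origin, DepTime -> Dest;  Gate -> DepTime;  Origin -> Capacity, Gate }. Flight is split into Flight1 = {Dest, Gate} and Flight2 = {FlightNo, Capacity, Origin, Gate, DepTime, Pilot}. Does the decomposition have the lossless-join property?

No

Common attributes: Flight1 ∩ Flight2 = {Gate}.
Closure of {Gate}: Gate → DepTime applies, adding DepTime. So (Gate)⁺ = {Gate, DepTime}.
The closure contains neither all of Flight1 = {Dest, Gate} nor all of Flight2 = {FlightNo, Capacity, Origin, Gate, DepTime, Pilot}, so the common attributes are not a superkey of either fragment. The join is lossy.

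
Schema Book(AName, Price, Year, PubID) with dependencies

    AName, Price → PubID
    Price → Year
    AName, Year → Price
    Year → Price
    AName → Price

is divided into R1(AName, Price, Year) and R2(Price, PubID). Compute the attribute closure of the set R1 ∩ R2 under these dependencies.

Price, Year

R1 ∩ R2 = {Price}.
Price → Year applies, adding Year
Closure: {Price, Year}.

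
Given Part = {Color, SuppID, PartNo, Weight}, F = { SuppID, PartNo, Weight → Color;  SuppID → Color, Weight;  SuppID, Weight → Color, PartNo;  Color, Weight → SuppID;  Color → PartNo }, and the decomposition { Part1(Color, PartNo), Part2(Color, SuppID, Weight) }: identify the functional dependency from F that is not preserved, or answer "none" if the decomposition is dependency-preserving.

none

SuppID, PartNo, Weight → Color: restricted closure across fragments reaches Color.
SuppID → Color, Weight lies within Part2.
SuppID, Weight → Color, PartNo: restricted closure across fragments reaches Color, PartNo.
Color, Weight → SuppID lies within Part2.
Color → PartNo lies within Part1.
Every dependency is enforceable on the fragments, so the decomposition is dependency-preserving.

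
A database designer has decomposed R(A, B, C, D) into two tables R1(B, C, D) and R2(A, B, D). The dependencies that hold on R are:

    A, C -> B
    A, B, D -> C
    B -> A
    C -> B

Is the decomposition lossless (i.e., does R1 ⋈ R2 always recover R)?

Yes

Common attributes: R1 ∩ R2 = {B, D}.
Closure of {B, D}: B → A applies, adding A; A, B, D → C applies, adding C. So (B, D)⁺ = {A, B, C, D}.
This closure contains every attribute of R1, so R1 ∩ R2 → R1. The join is lossless.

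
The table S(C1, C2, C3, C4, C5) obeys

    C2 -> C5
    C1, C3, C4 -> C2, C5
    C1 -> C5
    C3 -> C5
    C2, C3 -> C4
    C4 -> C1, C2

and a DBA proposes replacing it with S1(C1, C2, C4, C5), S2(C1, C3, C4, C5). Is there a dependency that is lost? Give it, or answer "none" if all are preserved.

Check C2, C3 → C4: no single fragment contains all of {C2, C3, C4}, and the restricted closure of {C2, C3} across the fragments never reaches {C4}.
C2 → C5 is preserved.
C1, C3, C4 → C2, C5 is preserved.
C1 → C5 is preserved.
C3 → C5 is preserved.
C4 → C1, C2 is preserved.

C2, C3 -> C4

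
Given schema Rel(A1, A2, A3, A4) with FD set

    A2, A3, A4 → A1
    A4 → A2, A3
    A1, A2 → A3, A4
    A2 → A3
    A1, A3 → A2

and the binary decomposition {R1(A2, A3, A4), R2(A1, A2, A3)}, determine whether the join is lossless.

No

Common attributes: R1 ∩ R2 = {A2, A3}.
No dependency enlarges {A2, A3}, so (A2, A3)⁺ = {A2, A3}.
The closure contains neither all of R1 = {A2, A3, A4} nor all of R2 = {A1, A2, A3}, so the common attributes are not a superkey of either fragment. The join is lossy.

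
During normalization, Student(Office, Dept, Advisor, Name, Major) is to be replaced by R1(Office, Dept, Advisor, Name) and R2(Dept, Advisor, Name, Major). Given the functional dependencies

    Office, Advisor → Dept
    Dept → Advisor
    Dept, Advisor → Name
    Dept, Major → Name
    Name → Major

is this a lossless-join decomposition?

Yes

Common attributes: R1 ∩ R2 = {Dept, Advisor, Name}.
Closure of {Dept, Advisor, Name}: Name → Major applies, adding Major. So (Dept, Advisor, Name)⁺ = {Dept, Advisor, Name, Major}.
This closure contains every attribute of R2, so R1 ∩ R2 → R2. The join is lossless.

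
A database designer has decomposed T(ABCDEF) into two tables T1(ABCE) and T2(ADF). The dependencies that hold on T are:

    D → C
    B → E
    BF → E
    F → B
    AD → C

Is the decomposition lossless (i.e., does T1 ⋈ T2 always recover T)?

Common attributes: T1 ∩ T2 = {A}.
No dependency enlarges {A}, so (A)⁺ = {A}.
The closure contains neither all of T1 = {ABCE} nor all of T2 = {ADF}, so the common attributes are not a superkey of either fragment. The join is lossy.

No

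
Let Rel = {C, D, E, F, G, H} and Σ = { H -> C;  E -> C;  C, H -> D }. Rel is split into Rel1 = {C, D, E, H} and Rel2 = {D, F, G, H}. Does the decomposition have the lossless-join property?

No

Common attributes: Rel1 ∩ Rel2 = {D, H}.
Closure of {D, H}: H → C applies, adding C. So (D, H)⁺ = {C, D, H}.
The closure contains neither all of Rel1 = {C, D, E, H} nor all of Rel2 = {D, F, G, H}, so the common attributes are not a superkey of either fragment. The join is lossy.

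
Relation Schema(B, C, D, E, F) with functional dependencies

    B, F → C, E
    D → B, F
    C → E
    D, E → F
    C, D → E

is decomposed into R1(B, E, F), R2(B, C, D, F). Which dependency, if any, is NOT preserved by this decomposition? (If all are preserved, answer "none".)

Check C → E: no single fragment contains all of {C, E}, and the restricted closure of {C} across the fragments never reaches {E}.
B, F → C, E is preserved.
D → B, F is preserved.
D, E → F is preserved.
C, D → E is preserved.

C → E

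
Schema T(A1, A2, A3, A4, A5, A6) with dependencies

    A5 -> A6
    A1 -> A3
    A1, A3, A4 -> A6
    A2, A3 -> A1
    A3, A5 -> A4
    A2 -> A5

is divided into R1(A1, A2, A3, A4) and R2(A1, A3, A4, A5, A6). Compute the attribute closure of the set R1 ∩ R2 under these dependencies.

R1 ∩ R2 = {A1, A3, A4}.
A1, A3, A4 → A6 applies, adding A6
Closure: {A1, A3, A4, A6}.

A1, A3, A4, A6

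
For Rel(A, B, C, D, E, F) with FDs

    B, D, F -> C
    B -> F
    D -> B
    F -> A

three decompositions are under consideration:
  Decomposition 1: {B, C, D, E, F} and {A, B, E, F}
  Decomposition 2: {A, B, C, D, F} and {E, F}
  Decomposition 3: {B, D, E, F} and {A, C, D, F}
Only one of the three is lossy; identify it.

Decomposition 1: common = {B, E, F}, closure = {A, B, E, F} → lossless.
Decomposition 2: common = {F}, closure = {A, F} → lossy.
Decomposition 3: common = {D, F}, closure = {A, B, C, D, F} → lossless.

Decomposition 2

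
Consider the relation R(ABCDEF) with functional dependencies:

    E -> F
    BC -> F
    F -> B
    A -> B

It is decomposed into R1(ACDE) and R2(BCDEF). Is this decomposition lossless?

Common attributes: R1 ∩ R2 = {CDE}.
Closure of {CDE}: E → F applies, adding F; F → B applies, adding B. So (CDE)⁺ = {BCDEF}.
This closure contains every attribute of R2, so R1 ∩ R2 → R2. The join is lossless.

Yes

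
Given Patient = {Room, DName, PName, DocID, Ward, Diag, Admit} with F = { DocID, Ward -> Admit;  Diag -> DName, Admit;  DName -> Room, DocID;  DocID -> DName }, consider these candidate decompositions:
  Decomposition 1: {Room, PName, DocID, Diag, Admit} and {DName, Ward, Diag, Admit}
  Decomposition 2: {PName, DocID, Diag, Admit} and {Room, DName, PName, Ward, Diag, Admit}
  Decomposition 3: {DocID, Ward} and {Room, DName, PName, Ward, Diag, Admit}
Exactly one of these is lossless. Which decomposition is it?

Decomposition 2

Decomposition 1: common = {Diag, Admit}, closure = {Room, DName, DocID, Diag, Admit} → lossy.
Decomposition 2: common = {PName, Diag, Admit}, closure = {Room, DName, PName, DocID, Diag, Admit} → lossless.
Decomposition 3: common = {Ward}, closure = {Ward} → lossy.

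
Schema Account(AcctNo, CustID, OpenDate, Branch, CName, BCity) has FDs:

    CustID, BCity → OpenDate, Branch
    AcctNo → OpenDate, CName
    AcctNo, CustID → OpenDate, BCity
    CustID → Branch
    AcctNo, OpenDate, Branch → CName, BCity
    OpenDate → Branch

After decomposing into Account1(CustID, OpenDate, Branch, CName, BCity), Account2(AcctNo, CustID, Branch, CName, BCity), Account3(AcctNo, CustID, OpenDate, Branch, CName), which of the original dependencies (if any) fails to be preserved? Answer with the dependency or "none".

CustID, BCity → OpenDate, Branch lies within Account1.
AcctNo → OpenDate, CName lies within Account3.
AcctNo, CustID → OpenDate, BCity: restricted closure across fragments reaches OpenDate, BCity.
CustID → Branch lies within Account1.
AcctNo, OpenDate, Branch → CName, BCity: restricted closure across fragments reaches CName, BCity.
OpenDate → Branch lies within Account1.
Every dependency is enforceable on the fragments, so the decomposition is dependency-preserving.

none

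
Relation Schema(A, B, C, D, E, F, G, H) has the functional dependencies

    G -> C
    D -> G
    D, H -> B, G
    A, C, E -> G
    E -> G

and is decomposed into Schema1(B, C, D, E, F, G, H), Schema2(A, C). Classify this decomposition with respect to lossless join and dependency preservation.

lossy but dependency-preserving

Lossless test: (C)⁺ = {C}, which is a superkey of neither fragment — lossy.
Dependency preservation: A, C, E → G is not contained in any single fragment, but the restricted closure of its left-hand side across the fragments still reaches the right-hand side; the remaining FDs each lie inside some fragment. All dependencies are preserved.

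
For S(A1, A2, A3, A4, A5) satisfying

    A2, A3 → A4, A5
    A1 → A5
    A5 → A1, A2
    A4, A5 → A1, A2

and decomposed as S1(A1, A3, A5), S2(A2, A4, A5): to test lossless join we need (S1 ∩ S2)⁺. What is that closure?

A1, A2, A5

S1 ∩ S2 = {A5}.
A5 → A1, A2 applies, adding A1, A2
Closure: {A1, A2, A5}.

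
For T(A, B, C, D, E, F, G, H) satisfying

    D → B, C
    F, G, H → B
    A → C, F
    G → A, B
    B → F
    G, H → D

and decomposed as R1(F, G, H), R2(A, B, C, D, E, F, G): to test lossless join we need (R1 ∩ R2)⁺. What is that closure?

R1 ∩ R2 = {F, G}.
G → A, B applies, adding A, B
A → C, F applies, adding C
Closure: {A, B, C, F, G}.

A, B, C, F, G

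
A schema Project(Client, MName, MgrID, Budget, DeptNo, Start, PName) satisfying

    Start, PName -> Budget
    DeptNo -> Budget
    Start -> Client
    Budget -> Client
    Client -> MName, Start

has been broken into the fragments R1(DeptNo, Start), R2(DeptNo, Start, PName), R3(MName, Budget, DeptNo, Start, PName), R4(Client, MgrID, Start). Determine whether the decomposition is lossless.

No

Chase test. Columns are Client, MName, MgrID, Budget, DeptNo, Start, PName; row i has aⱼ where attribute j ∈ Ri, else bᵢⱼ.
Initial tableau (one row per fragment):
  row 1: b11 b12 b13 b14 a5 a6 b17
  row 2: b21 b22 b23 b24 a5 a6 a7
  row 3: b31 a2 b33 a4 a5 a6 a7
  row 4: a1 b42 a3 b44 b45 a6 b47
Rows 2 and 3 agree on Start, PName; apply Start, PName→Budget and equate their Budget entries.
Rows 1 and 2 agree on DeptNo; apply DeptNo→Budget and equate their Budget entries.
Rows 1 and 2 agree on Start; apply Start→Client and equate their Client entries.
Rows 1 and 3 agree on Start; apply Start→Client and equate their Client entries.
Rows 1 and 4 agree on Start; apply Start→Client and equate their Client entries.
Rows 1 and 2 agree on Client; apply Client→MName, Start and equate their MName, Start entries.
Rows 1 and 3 agree on Client; apply Client→MName, Start and equate their MName, Start entries.
Rows 1 and 4 agree on Client; apply Client→MName, Start and equate their MName, Start entries.
No row becomes fully distinguished — the join is lossy.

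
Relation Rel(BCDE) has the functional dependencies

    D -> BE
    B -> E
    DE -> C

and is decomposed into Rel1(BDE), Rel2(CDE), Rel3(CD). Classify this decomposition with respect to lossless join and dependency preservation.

Lossless test (chase): Rows 1 and 2 agree on D; apply D→BE and equate their BE entries. Rows 1 and 3 agree on D; apply D→BE and equate their BE entries. Rows 1 and 2 agree on DE; apply DE→C and equate their C entries. Row 1 is now all distinguished symbols — the join is lossless.
Dependency preservation: every FD's attributes lie within a single fragment, so each can be enforced locally — preserved.

lossless and dependency-preserving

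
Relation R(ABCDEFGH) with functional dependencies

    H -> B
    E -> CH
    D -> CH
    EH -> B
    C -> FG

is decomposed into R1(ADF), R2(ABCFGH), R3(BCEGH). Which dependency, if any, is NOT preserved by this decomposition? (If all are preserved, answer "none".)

D -> CH

Check D → CH: no single fragment contains all of {CDH}, and the restricted closure of {D} across the fragments never reaches {CH}.
H → B is preserved.
E → CH is preserved.
EH → B is preserved.
C → FG is preserved.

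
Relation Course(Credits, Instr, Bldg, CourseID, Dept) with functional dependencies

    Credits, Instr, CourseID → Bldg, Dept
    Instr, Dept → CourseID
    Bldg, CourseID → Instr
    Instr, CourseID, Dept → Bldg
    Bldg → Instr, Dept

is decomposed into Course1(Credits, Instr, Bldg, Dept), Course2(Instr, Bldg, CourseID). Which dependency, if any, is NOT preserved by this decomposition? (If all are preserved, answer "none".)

Check Credits, Instr, CourseID → Bldg, Dept: no single fragment contains all of {Credits, Instr, Bldg, CourseID, Dept}, and the restricted closure of {Credits, Instr, CourseID} across the fragments never reaches {Bldg, Dept}.
Instr, Dept → CourseID is preserved.
Bldg, CourseID → Instr is preserved.
Instr, CourseID, Dept → Bldg is preserved.
Bldg → Instr, Dept is preserved.

Credits, Instr, CourseID → Bldg, Dept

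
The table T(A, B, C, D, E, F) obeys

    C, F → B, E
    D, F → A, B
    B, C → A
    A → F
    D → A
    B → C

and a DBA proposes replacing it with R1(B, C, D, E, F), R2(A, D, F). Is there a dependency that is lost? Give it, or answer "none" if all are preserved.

B, C → A

Check B, C → A: no single fragment contains all of {A, B, C}, and the restricted closure of {B, C} across the fragments never reaches {A}.
C, F → B, E is preserved.
D, F → A, B is preserved.
A → F is preserved.
D → A is preserved.
B → C is preserved.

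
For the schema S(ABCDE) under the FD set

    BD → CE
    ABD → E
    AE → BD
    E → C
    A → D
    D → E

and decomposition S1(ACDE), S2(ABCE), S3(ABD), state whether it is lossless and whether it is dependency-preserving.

Lossless test (chase): Rows 1 and 2 agree on AE; apply AE→BD and equate their BD entries. Rows 1 and 3 agree on D; apply D→E and equate their E entries. Rows 1 and 3 agree on BD; apply BD→CE and equate their CE entries. Row 1 is now all distinguished symbols — the join is lossless.
Dependency preservation: BD → CE; ABD → E; AE → BD are not contained in any single fragment, but the restricted closure of each left-hand side across the fragments still reaches the right-hand side; the remaining FDs each lie inside some fragment. All dependencies are preserved.

lossless and dependency-preserving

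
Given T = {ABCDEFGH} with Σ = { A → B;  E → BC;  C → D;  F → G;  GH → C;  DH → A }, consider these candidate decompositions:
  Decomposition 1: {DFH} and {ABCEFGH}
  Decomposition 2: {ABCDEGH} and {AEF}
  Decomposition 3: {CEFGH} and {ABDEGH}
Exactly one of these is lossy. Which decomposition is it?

Decomposition 2

Decomposition 1: common = {FH}, closure = {ABCDFGH} → lossless.
Decomposition 2: common = {AE}, closure = {ABCDE} → lossy.
Decomposition 3: common = {EGH}, closure = {ABCDEGH} → lossless.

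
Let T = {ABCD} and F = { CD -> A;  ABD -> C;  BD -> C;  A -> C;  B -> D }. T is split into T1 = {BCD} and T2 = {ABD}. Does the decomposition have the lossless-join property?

Common attributes: T1 ∩ T2 = {BD}.
Closure of {BD}: BD → C applies, adding C; CD → A applies, adding A. So (BD)⁺ = {ABCD}.
This closure contains every attribute of T1, so T1 ∩ T2 → T1. The join is lossless.

Yes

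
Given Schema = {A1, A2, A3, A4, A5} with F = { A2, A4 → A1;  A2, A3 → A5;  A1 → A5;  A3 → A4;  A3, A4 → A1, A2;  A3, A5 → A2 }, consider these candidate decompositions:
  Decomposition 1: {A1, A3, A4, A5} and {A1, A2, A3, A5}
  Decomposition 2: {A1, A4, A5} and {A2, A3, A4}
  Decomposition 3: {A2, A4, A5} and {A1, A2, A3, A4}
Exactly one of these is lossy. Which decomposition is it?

Decomposition 2

Decomposition 1: common = {A1, A3, A5}, closure = {A1, A2, A3, A4, A5} → lossless.
Decomposition 2: common = {A4}, closure = {A4} → lossy.
Decomposition 3: common = {A2, A4}, closure = {A1, A2, A4, A5} → lossless.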